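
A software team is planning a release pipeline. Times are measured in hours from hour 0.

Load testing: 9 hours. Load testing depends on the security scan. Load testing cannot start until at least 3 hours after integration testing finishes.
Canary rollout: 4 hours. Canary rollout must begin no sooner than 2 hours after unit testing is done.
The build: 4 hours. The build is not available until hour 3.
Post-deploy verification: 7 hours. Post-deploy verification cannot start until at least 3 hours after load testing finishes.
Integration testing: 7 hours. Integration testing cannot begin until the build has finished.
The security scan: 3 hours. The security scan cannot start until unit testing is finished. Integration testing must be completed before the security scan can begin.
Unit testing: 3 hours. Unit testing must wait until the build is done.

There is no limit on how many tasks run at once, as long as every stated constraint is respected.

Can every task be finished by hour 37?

After its own release at hour 3, the build can start at hour 3 and finishes at hour 7.
After the build (finishes hour 7), integration testing can start at hour 7 and finishes at hour 14.
Unit testing cannot begin until the build (finishes hour 7). It runs from hour 7 to 7 + 3 = hour 10.
Canary rollout cannot begin until unit testing (finishes hour 10, plus 2-hour gap → hour 12). It runs from hour 12 to 12 + 4 = hour 16.
The security scan needs all of unit testing (finishes hour 10); integration testing (finishes hour 14). That puts its earliest start at hour 14; it finishes at 14 + 3 = hour 17.
Load testing needs all of the security scan (finishes hour 17); integration testing (finishes hour 14, plus 3-hour gap → hour 17). That puts its earliest start at hour 17; it finishes at 17 + 9 = hour 26.
Post-deploy verification waits on load testing (finishes hour 26, plus 3-hour gap → hour 29), so it starts at hour 29 and finishes at 29 + 7 = hour 36.
Every task is finished by hour 36, which is no later than the deadline of 37, so the schedule is feasible.

Yes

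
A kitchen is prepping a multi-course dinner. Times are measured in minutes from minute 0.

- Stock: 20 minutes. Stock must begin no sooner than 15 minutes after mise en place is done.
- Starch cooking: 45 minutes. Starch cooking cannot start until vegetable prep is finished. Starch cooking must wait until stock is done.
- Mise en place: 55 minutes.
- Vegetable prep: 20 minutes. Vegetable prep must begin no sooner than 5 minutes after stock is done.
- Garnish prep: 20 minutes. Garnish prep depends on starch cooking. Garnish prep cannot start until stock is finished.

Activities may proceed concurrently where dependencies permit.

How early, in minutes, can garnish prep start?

160

Nothing blocks mise en place, so it runs from minute 0 to minute 55.
After mise en place (finishes minute 55, plus 15-minute gap → minute 70), stock can start at minute 70 and finishes at minute 90.
After stock (finishes minute 90, plus 5-minute gap → minute 95), vegetable prep can start at minute 95 and finishes at minute 115.
Starch cooking has to wait for vegetable prep (finishes minute 115); stock (finishes minute 90). The latest of these is minute 115, so starch cooking runs minute 115 to 115 + 45 = minute 160.
Garnish prep waits on starch cooking (finishes minute 160); stock (finishes minute 90). The latest of these is minute 160, which is the earliest garnish prep can start.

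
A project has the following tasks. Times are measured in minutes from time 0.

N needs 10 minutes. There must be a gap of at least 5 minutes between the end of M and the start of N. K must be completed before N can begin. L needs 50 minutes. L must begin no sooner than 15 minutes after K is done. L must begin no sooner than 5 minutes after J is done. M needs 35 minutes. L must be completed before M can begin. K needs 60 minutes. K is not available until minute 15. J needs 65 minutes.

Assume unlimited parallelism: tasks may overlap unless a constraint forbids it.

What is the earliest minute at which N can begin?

180

K waits on its own release at minute 15, so it starts at minute 15 and finishes at 15 + 60 = minute 75.
J can start immediately at minute 0; it finishes at minute 65.
L cannot start until K (finishes minute 75, plus 15-minute gap → minute 90); J (finishes minute 65, plus 5-minute gap → minute 70). The controlling bound is minute 90, so L finishes at 90 + 50 = minute 140.
M waits on L (finishes minute 140), so it starts at minute 140 and finishes at 140 + 35 = minute 175.
N waits on M (finishes minute 175, plus 5-minute gap → minute 180); K (finishes minute 75). The latest of these is minute 180, which is the earliest N can start.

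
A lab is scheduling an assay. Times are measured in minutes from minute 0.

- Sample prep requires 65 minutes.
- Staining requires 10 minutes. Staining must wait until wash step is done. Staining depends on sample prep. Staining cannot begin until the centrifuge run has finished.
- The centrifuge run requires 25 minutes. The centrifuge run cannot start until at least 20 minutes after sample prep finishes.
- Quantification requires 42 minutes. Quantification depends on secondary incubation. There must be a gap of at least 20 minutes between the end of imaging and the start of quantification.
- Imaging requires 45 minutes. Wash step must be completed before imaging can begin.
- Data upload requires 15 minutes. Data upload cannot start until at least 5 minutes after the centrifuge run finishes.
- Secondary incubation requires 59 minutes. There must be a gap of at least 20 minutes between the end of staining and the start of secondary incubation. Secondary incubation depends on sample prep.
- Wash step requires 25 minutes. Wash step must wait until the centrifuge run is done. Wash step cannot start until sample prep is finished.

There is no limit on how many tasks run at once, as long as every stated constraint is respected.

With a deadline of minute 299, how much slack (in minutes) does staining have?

Sample prep has no prerequisites, so it starts at minute 0 and finishes at minute 65.
The centrifuge run waits on sample prep (finishes minute 65, plus 20-minute gap → minute 85), so it starts at minute 85 and finishes at 85 + 25 = minute 110.
Wash step cannot start until the centrifuge run (finishes minute 110); sample prep (finishes minute 65). The controlling bound is minute 110, so wash step finishes at 110 + 25 = minute 135.
Staining cannot start until wash step (finishes minute 135); sample prep (finishes minute 65); the centrifuge run (finishes minute 110). The controlling bound is minute 135, so staining finishes at 135 + 10 = minute 145.

Working backward from the deadline:
Quantification must finish by minute 299; it takes 42 minutes, so it must start by 299 − 42 = minute 257.
Secondary incubation feeds into quantification (must start by minute 257); so secondary incubation must finish by minute 257 and therefore start by minute 198.
Staining must finish before secondary incubation (must start by minute 198, minus 20-minute gap → minute 178). With a 10-minute duration, staining must start by 178 − 10 = minute 168.
So staining can start as early as minute 135 and as late as minute 168, giving 168 − 135 = 33 minutes of slack.

33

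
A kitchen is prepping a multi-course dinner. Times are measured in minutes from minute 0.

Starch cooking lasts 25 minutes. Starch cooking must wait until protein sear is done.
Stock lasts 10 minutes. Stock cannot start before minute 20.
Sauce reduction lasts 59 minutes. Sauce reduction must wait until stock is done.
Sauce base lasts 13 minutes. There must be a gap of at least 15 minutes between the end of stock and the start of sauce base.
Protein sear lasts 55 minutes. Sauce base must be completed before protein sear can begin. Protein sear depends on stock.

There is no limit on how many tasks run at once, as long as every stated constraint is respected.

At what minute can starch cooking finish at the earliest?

After its own release at minute 20, stock can start at minute 20 and finishes at minute 30.
After stock (finishes minute 30, plus 15-minute gap → minute 45), sauce base can start at minute 45 and finishes at minute 58.
Protein sear cannot start until sauce base (finishes minute 58); stock (finishes minute 30). The controlling bound is minute 58, so protein sear finishes at 58 + 55 = minute 113.
After protein sear (finishes minute 113), starch cooking can start at minute 113 and finishes at minute 138.

138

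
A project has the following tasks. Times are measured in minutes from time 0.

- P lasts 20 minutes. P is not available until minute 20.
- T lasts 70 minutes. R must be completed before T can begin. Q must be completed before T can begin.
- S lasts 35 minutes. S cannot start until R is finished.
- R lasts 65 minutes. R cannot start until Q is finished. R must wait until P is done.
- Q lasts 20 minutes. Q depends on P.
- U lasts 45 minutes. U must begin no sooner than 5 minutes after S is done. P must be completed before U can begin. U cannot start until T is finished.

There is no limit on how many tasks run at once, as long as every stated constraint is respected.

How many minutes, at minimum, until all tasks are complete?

240

P cannot begin until its own release at minute 20. It runs from minute 20 to 20 + 20 = minute 40.
After P (finishes minute 40), Q can start at minute 40 and finishes at minute 60.
R needs all of Q (finishes minute 60); P (finishes minute 40). That puts its earliest start at minute 60; it finishes at 60 + 65 = minute 125.
T needs all of R (finishes minute 125); Q (finishes minute 60). That puts its earliest start at minute 125; it finishes at 125 + 70 = minute 195.
S waits on R (finishes minute 125), so it starts at minute 125 and finishes at 125 + 35 = minute 160.
U cannot start until S (finishes minute 160, plus 5-minute gap → minute 165); P (finishes minute 40); T (finishes minute 195). The controlling bound is minute 195, so U finishes at 195 + 45 = minute 240.
All tasks are finished once the last one completes. Finish times: P at 40, Q at 60, R at 125, S at 160, T at 195, U at 240. The latest is minute 240.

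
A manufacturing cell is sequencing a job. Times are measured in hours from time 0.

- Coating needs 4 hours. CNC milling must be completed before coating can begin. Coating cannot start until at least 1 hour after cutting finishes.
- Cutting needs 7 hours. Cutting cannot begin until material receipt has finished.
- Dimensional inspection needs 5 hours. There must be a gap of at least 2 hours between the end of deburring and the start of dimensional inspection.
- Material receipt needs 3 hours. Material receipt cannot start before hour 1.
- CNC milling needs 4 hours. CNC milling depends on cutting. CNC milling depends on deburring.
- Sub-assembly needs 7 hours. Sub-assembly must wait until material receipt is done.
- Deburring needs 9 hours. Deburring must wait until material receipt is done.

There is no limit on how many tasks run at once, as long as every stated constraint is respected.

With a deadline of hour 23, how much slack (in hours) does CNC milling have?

2

Material receipt waits on its own release at hour 1, so it starts at hour 1 and finishes at 1 + 3 = hour 4.
After material receipt (finishes hour 4), deburring can start at hour 4 and finishes at hour 13.
After material receipt (finishes hour 4), cutting can start at hour 4 and finishes at hour 11.
CNC milling has to wait for cutting (finishes hour 11); deburring (finishes hour 13). The latest of these is hour 13, so CNC milling runs hour 13 to 13 + 4 = hour 17.

Working backward from the deadline:
To finish by hour 23, coating (duration 4) must start no later than hour 19.
CNC milling feeds into coating (must start by hour 19); so CNC milling must finish by hour 19 and therefore start by hour 15.
So CNC milling can start as early as hour 13 and as late as hour 15, giving 15 − 13 = 2 hours of slack.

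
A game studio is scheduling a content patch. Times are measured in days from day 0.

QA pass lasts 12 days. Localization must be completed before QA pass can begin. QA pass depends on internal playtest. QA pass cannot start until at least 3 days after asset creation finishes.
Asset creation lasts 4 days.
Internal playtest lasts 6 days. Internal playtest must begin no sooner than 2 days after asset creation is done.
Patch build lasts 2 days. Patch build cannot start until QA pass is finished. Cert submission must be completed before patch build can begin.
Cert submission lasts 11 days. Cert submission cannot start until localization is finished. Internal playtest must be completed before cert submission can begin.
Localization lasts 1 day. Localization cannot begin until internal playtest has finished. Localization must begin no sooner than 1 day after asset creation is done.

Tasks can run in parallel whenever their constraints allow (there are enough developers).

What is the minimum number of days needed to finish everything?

Asset creation has no prerequisites, so it starts at day 0 and finishes at day 4.
Internal playtest waits on asset creation (finishes day 4, plus 2-day gap → day 6), so it starts at day 6 and finishes at 6 + 6 = day 12.
Localization has to wait for internal playtest (finishes day 12); asset creation (finishes day 4, plus 1-day gap → day 5). The latest of these is day 12, so localization runs day 12 to 12 + 1 = day 13.
Cert submission cannot start until localization (finishes day 13); internal playtest (finishes day 12). The controlling bound is day 13, so cert submission finishes at 13 + 11 = day 24.
QA pass cannot start until localization (finishes day 13); internal playtest (finishes day 12); asset creation (finishes day 4, plus 3-day gap → day 7). The controlling bound is day 13, so QA pass finishes at 13 + 12 = day 25.
For patch build: QA pass (finishes day 25); cert submission (finishes day 24). Taking the maximum gives a start of day 25, and it finishes at 25 + 2 = day 27.
All tasks are finished once the last one completes. Finish times: Asset creation at 4, Internal playtest at 12, Localization at 13, QA pass at 25, Cert submission at 24, Patch build at 27. The latest is day 27.

27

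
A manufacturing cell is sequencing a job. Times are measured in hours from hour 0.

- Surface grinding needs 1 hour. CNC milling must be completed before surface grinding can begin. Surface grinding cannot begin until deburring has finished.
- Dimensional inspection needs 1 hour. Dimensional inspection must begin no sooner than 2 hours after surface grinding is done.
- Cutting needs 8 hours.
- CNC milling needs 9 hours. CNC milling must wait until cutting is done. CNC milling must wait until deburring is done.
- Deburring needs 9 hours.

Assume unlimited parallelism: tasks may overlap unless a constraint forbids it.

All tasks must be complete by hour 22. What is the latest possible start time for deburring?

To finish by hour 22, dimensional inspection (duration 1) must start no later than hour 21.
Surface grinding must finish before dimensional inspection (must start by hour 21, minus 2-hour gap → hour 19). With a 1-hour duration, surface grinding must start by 19 − 1 = hour 18.
Since surface grinding (must start by hour 18) depends on it, CNC milling must finish by hour 18. Backing off its 9-hour duration gives a latest start of hour 9.
Deburring must finish in time for CNC milling (must start by hour 9); surface grinding (must start by hour 18). The tightest is hour 9, so deburring must start by 9 − 9 = hour 0.

0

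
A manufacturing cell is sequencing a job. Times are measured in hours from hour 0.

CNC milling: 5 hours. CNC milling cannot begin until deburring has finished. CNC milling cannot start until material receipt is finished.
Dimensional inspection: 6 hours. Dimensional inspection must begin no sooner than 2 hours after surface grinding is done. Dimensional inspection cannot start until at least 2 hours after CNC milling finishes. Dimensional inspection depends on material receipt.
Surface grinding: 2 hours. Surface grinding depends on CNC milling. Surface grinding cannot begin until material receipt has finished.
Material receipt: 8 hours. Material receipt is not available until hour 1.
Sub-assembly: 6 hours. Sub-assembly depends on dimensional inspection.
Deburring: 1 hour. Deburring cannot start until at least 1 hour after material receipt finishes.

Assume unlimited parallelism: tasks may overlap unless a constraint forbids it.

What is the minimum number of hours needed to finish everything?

32

After its own release at hour 1, material receipt can start at hour 1 and finishes at hour 9.
Deburring cannot begin until material receipt (finishes hour 9, plus 1-hour gap → hour 10). It runs from hour 10 to 10 + 1 = hour 11.
CNC milling needs all of deburring (finishes hour 11); material receipt (finishes hour 9). That puts its earliest start at hour 11; it finishes at 11 + 5 = hour 16.
Surface grinding needs all of CNC milling (finishes hour 16); material receipt (finishes hour 9). That puts its earliest start at hour 16; it finishes at 16 + 2 = hour 18.
Dimensional inspection cannot start until surface grinding (finishes hour 18, plus 2-hour gap → hour 20); CNC milling (finishes hour 16, plus 2-hour gap → hour 18); material receipt (finishes hour 9). The controlling bound is hour 20, so dimensional inspection finishes at 20 + 6 = hour 26.
Sub-assembly cannot begin until dimensional inspection (finishes hour 26). It runs from hour 26 to 26 + 6 = hour 32.
All tasks are finished once the last one completes. Finish times: Material receipt at 9, Deburring at 11, CNC milling at 16, Surface grinding at 18, Dimensional inspection at 26, Sub-assembly at 32. The latest is hour 32.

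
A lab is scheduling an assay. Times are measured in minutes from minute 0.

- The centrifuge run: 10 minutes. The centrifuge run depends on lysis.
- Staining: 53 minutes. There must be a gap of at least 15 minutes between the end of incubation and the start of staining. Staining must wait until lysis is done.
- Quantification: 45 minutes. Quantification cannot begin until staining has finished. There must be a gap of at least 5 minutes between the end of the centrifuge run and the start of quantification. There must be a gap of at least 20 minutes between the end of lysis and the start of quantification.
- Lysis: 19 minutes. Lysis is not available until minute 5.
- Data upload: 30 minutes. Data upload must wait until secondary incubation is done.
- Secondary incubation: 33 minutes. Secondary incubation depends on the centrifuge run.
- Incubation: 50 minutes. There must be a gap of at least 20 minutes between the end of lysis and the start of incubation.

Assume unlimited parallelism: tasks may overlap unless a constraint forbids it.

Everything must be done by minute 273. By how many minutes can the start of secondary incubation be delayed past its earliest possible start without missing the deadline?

After its own release at minute 5, lysis can start at minute 5 and finishes at minute 24.
After lysis (finishes minute 24), the centrifuge run can start at minute 24 and finishes at minute 34.
Secondary incubation waits on the centrifuge run (finishes minute 34), so it starts at minute 34 and finishes at 34 + 33 = minute 67.

Working backward from the deadline:
Data upload has no dependents, so it just needs to finish by minute 273. Starting by 273 − 30 = minute 243 achieves that.
Secondary incubation must finish before data upload (must start by minute 243). With a 33-minute duration, secondary incubation must start by 243 − 33 = minute 210.
So secondary incubation can start as early as minute 34 and as late as minute 210, giving 210 − 34 = 176 minutes of slack.

176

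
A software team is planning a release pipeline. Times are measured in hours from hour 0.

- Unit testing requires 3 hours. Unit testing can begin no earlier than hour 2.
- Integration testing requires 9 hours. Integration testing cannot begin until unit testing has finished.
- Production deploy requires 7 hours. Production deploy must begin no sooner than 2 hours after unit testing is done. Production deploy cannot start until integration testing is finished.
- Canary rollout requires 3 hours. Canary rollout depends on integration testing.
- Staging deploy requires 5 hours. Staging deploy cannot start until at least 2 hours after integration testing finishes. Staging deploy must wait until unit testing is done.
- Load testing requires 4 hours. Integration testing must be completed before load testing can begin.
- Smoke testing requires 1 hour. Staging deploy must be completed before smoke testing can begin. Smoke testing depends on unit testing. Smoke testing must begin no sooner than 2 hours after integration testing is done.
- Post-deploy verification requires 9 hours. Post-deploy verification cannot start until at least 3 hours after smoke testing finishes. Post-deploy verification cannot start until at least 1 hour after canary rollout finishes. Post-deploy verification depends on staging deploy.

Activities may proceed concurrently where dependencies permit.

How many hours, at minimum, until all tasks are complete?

34

Unit testing waits on its own release at hour 2, so it starts at hour 2 and finishes at 2 + 3 = hour 5.
After unit testing (finishes hour 5), integration testing can start at hour 5 and finishes at hour 14.
For production deploy: unit testing (finishes hour 5, plus 2-hour gap → hour 7); integration testing (finishes hour 14). Taking the maximum gives a start of hour 14, and it finishes at 14 + 7 = hour 21.
Load testing cannot begin until integration testing (finishes hour 14). It runs from hour 14 to 14 + 4 = hour 18.
After integration testing (finishes hour 14), canary rollout can start at hour 14 and finishes at hour 17.
Staging deploy cannot start until integration testing (finishes hour 14, plus 2-hour gap → hour 16); unit testing (finishes hour 5). The controlling bound is hour 16, so staging deploy finishes at 16 + 5 = hour 21.
Smoke testing needs all of staging deploy (finishes hour 21); unit testing (finishes hour 5); integration testing (finishes hour 14, plus 2-hour gap → hour 16). That puts its earliest start at hour 21; it finishes at 21 + 1 = hour 22.
For post-deploy verification: smoke testing (finishes hour 22, plus 3-hour gap → hour 25); canary rollout (finishes hour 17, plus 1-hour gap → hour 18); staging deploy (finishes hour 21). Taking the maximum gives a start of hour 25, and it finishes at 25 + 9 = hour 34.
All tasks are finished once the last one completes. Finish times: Unit testing at 5, Integration testing at 14, Staging deploy at 21, Smoke testing at 22, Canary rollout at 17, Load testing at 18, Production deploy at 21, Post-deploy verification at 34. The latest is hour 34.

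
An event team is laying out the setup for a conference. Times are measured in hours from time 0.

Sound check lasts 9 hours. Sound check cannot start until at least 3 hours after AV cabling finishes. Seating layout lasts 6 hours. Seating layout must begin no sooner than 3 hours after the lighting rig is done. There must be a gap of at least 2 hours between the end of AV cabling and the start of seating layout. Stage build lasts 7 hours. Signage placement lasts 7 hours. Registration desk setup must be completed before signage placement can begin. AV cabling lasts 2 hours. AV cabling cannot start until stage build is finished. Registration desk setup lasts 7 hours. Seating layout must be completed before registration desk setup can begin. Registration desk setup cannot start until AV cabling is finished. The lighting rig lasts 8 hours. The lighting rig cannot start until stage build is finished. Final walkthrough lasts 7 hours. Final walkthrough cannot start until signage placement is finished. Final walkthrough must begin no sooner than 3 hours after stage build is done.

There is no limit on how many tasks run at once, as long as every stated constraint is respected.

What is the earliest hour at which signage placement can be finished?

Stage build has no prerequisites, so it starts at hour 0 and finishes at hour 7.
AV cabling waits on stage build (finishes hour 7), so it starts at hour 7 and finishes at 7 + 2 = hour 9.
The lighting rig cannot begin until stage build (finishes hour 7). It runs from hour 7 to 7 + 8 = hour 15.
Seating layout has to wait for the lighting rig (finishes hour 15, plus 3-hour gap → hour 18); AV cabling (finishes hour 9, plus 2-hour gap → hour 11). The latest of these is hour 18, so seating layout runs hour 18 to 18 + 6 = hour 24.
Registration desk setup needs all of seating layout (finishes hour 24); AV cabling (finishes hour 9). That puts its earliest start at hour 24; it finishes at 24 + 7 = hour 31.
Signage placement waits on registration desk setup (finishes hour 31), so it starts at hour 31 and finishes at 31 + 7 = hour 38.

38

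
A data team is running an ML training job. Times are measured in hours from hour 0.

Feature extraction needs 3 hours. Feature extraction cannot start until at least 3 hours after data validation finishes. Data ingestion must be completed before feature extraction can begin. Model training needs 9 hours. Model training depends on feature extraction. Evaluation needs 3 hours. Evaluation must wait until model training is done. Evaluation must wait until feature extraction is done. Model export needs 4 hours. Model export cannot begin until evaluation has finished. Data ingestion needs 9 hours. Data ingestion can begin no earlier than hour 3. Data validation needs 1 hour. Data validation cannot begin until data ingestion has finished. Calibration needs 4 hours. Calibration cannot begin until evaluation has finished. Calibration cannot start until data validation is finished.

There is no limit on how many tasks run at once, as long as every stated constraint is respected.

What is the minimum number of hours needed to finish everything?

Data ingestion cannot begin until its own release at hour 3. It runs from hour 3 to 3 + 9 = hour 12.
After data ingestion (finishes hour 12), data validation can start at hour 12 and finishes at hour 13.
Feature extraction cannot start until data validation (finishes hour 13, plus 3-hour gap → hour 16); data ingestion (finishes hour 12). The controlling bound is hour 16, so feature extraction finishes at 16 + 3 = hour 19.
After feature extraction (finishes hour 19), model training can start at hour 19 and finishes at hour 28.
For evaluation: model training (finishes hour 28); feature extraction (finishes hour 19). Taking the maximum gives a start of hour 28, and it finishes at 28 + 3 = hour 31.
Model export cannot begin until evaluation (finishes hour 31). It runs from hour 31 to 31 + 4 = hour 35.
For calibration: evaluation (finishes hour 31); data validation (finishes hour 13). Taking the maximum gives a start of hour 31, and it finishes at 31 + 4 = hour 35.
All tasks are finished once the last one completes. Finish times: Data ingestion at 12, Data validation at 13, Feature extraction at 19, Model training at 28, Evaluation at 31, Calibration at 35, Model export at 35. The latest is hour 35.

35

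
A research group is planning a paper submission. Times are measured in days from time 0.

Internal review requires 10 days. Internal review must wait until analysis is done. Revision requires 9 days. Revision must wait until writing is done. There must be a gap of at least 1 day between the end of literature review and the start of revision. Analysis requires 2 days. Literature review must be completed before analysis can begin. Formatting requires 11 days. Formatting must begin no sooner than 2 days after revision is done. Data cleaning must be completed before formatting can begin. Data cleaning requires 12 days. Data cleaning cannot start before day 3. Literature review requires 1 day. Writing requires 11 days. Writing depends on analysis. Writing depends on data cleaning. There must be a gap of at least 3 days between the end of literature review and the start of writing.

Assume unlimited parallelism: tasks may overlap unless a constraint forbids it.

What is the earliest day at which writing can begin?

After its own release at day 3, data cleaning can start at day 3 and finishes at day 15.
Literature review can start immediately at day 0; it finishes at day 1.
Analysis cannot begin until literature review (finishes day 1). It runs from day 1 to 1 + 2 = day 3.
Writing waits on analysis (finishes day 3); data cleaning (finishes day 15); literature review (finishes day 1, plus 3-day gap → day 4). The latest of these is day 15, which is the earliest writing can start.

15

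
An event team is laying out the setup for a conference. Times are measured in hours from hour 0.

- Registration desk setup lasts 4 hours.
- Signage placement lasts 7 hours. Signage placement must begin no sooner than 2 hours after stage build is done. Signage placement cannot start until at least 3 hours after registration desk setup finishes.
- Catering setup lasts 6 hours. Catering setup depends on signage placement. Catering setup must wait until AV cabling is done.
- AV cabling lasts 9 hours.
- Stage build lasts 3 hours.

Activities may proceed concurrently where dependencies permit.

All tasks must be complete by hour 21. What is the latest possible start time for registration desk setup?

1

Catering setup must finish by hour 21; it takes 6 hours, so it must start by 21 − 6 = hour 15.
Signage placement has to be done before catering setup (must start by hour 15). That means finishing by hour 15, i.e. starting by 15 − 7 = hour 8.
Registration desk setup must finish before signage placement (must start by hour 8, minus 3-hour gap → hour 5). With a 4-hour duration, registration desk setup must start by 5 − 4 = hour 1.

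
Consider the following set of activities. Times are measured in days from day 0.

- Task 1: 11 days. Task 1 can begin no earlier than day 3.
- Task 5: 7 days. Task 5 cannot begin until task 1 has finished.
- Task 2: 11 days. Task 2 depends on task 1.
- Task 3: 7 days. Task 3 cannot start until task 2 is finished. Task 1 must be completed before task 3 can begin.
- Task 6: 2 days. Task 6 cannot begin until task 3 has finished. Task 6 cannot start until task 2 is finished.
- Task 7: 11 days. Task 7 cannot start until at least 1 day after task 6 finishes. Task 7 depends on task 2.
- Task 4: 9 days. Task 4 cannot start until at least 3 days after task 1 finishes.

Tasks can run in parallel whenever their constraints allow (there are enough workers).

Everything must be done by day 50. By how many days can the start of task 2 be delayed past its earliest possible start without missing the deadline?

4

Task 1 cannot begin until its own release at day 3. It runs from day 3 to 3 + 11 = day 14.
Task 2 waits on task 1 (finishes day 14), so it starts at day 14 and finishes at 14 + 11 = day 25.

Working backward from the deadline:
Nothing follows task 7; the deadline of day 50 is its only limit. It must start by 50 − 11 = day 39.
Task 6 feeds into task 7 (must start by day 39, minus 1-day gap → day 38); so task 6 must finish by day 38 and therefore start by day 36.
Task 3 feeds into task 6 (must start by day 36); so task 3 must finish by day 36 and therefore start by day 29.
Task 2 has several dependents: task 3 (must start by day 29); task 6 (must start by day 36); task 7 (must start by day 39). The earliest of those limits is day 29, so task 2 must start by 29 − 11 = day 18.
So task 2 can start as early as day 14 and as late as day 18, giving 18 − 14 = 4 days of slack.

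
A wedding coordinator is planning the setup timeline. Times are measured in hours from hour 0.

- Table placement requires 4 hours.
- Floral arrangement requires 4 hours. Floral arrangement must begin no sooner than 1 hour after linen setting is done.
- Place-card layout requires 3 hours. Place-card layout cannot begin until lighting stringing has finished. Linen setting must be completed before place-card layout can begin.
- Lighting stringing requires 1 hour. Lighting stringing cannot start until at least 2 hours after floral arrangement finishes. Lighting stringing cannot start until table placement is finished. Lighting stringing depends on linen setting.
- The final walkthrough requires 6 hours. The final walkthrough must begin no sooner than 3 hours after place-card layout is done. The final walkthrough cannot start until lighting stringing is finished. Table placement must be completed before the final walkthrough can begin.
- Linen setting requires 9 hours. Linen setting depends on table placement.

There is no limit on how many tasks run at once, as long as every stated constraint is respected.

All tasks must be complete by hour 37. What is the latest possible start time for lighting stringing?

To finish by hour 37, the final walkthrough (duration 6) must start no later than hour 31.
Place-card layout feeds into the final walkthrough (must start by hour 31, minus 3-hour gap → hour 28); so place-card layout must finish by hour 28 and therefore start by hour 25.
Lighting stringing must finish in time for place-card layout (must start by hour 25); the final walkthrough (must start by hour 31). The tightest is hour 25, so lighting stringing must start by 25 − 1 = hour 24.

24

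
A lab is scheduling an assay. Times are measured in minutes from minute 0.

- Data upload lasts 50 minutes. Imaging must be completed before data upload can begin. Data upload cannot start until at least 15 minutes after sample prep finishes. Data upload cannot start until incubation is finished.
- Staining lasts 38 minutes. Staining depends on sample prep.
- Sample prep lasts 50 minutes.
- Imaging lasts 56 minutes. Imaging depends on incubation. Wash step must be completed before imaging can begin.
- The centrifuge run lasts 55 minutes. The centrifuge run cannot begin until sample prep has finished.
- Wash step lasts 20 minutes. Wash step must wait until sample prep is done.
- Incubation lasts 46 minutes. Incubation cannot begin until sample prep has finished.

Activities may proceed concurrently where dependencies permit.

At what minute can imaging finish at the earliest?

Sample prep can start immediately at minute 0; it finishes at minute 50.
After sample prep (finishes minute 50), wash step can start at minute 50 and finishes at minute 70.
After sample prep (finishes minute 50), incubation can start at minute 50 and finishes at minute 96.
Imaging cannot start until incubation (finishes minute 96); wash step (finishes minute 70). The controlling bound is minute 96, so imaging finishes at 96 + 56 = minute 152.

152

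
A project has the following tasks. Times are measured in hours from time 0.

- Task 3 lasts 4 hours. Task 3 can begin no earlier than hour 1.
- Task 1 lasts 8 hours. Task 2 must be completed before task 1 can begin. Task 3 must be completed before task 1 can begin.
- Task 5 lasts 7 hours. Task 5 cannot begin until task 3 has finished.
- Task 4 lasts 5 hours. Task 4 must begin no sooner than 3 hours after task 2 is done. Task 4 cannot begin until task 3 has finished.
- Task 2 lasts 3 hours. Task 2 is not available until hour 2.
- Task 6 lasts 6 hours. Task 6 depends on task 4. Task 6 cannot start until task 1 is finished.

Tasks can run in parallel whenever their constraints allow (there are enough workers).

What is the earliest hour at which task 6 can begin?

Task 3 waits on its own release at hour 1, so it starts at hour 1 and finishes at 1 + 4 = hour 5.
Task 2 cannot begin until its own release at hour 2. It runs from hour 2 to 2 + 3 = hour 5.
Task 4 has to wait for task 2 (finishes hour 5, plus 3-hour gap → hour 8); task 3 (finishes hour 5). The latest of these is hour 8, so task 4 runs hour 8 to 8 + 5 = hour 13.
Task 1 has to wait for task 2 (finishes hour 5); task 3 (finishes hour 5). The latest of these is hour 5, so task 1 runs hour 5 to 5 + 8 = hour 13.
Task 6 waits on task 4 (finishes hour 13); task 1 (finishes hour 13). The latest of these is hour 13, which is the earliest task 6 can start.

13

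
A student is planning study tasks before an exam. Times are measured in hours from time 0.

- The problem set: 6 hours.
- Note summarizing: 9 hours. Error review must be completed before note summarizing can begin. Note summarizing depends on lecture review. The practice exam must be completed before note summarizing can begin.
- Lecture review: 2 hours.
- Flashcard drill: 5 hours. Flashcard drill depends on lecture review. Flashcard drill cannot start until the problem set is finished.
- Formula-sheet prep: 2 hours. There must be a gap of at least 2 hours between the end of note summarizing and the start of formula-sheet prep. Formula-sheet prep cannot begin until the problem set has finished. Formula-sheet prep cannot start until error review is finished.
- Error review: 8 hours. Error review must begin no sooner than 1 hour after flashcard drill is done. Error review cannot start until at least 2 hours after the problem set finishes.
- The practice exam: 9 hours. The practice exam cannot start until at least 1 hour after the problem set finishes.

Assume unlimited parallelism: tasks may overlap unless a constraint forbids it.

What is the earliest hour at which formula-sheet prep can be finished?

The problem set can start immediately at hour 0; it finishes at hour 6.
The practice exam cannot begin until the problem set (finishes hour 6, plus 1-hour gap → hour 7). It runs from hour 7 to 7 + 9 = hour 16.
Nothing blocks lecture review, so it runs from hour 0 to hour 2.
Flashcard drill has to wait for lecture review (finishes hour 2); the problem set (finishes hour 6). The latest of these is hour 6, so flashcard drill runs hour 6 to 6 + 5 = hour 11.
Error review has to wait for flashcard drill (finishes hour 11, plus 1-hour gap → hour 12); the problem set (finishes hour 6, plus 2-hour gap → hour 8). The latest of these is hour 12, so error review runs hour 12 to 12 + 8 = hour 20.
Note summarizing has to wait for error review (finishes hour 20); lecture review (finishes hour 2); the practice exam (finishes hour 16). The latest of these is hour 20, so note summarizing runs hour 20 to 20 + 9 = hour 29.
Formula-sheet prep needs all of note summarizing (finishes hour 29, plus 2-hour gap → hour 31); the problem set (finishes hour 6); error review (finishes hour 20). That puts its earliest start at hour 31; it finishes at 31 + 2 = hour 33.

33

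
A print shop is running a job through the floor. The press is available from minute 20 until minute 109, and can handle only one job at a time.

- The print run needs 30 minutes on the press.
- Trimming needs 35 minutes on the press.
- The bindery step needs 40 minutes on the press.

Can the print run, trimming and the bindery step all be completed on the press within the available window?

No

The press window is 109 − 20 = 89 minutes.
Running back to back, the jobs need 30 + 35 + 40 = 105 minutes on the press.
Since 105 > 89, they cannot all fit.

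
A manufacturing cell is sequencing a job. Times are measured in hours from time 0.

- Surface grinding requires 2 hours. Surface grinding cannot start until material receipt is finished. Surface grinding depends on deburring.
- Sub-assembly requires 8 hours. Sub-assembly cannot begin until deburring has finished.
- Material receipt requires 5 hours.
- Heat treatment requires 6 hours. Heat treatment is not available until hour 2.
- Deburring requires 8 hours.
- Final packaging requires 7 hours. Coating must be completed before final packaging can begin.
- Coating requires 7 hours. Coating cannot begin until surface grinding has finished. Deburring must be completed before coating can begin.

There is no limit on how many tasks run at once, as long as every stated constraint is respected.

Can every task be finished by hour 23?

No

Heat treatment waits on its own release at hour 2, so it starts at hour 2 and finishes at 2 + 6 = hour 8.
Deburring has no prerequisites, so it starts at hour 0 and finishes at hour 8.
Sub-assembly waits on deburring (finishes hour 8), so it starts at hour 8 and finishes at 8 + 8 = hour 16.
Material receipt has no prerequisites, so it starts at hour 0 and finishes at hour 5.
Surface grinding cannot start until material receipt (finishes hour 5); deburring (finishes hour 8). The controlling bound is hour 8, so surface grinding finishes at 8 + 2 = hour 10.
Coating needs all of surface grinding (finishes hour 10); deburring (finishes hour 8). That puts its earliest start at hour 10; it finishes at 10 + 7 = hour 17.
Final packaging waits on coating (finishes hour 17), so it starts at hour 17 and finishes at 17 + 7 = hour 24.
The earliest everything can be done is hour 24, which is after the deadline of 23, so it is not possible.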